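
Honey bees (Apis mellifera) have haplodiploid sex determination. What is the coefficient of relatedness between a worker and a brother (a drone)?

Her haploid brother carries none of their father's genes and a random half of their mother's genome; that half matches the maternal half of her own genome with probability 1/2: r = 1/2 · 1/2 = 1/4.

0.25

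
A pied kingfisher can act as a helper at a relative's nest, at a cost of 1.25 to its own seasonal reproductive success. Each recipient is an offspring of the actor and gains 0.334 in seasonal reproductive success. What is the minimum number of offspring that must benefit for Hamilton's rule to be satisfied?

r to an offspring = 0.5 (one parent–offspring link: r = (1/2)^1 = 1/2).
Hamilton's rule: n·r·B > C  ⇒  n > C/(r·B) = 1.25/(0.5·0.334) = 7.485.
The smallest integer exceeding 7.485 is 8.

8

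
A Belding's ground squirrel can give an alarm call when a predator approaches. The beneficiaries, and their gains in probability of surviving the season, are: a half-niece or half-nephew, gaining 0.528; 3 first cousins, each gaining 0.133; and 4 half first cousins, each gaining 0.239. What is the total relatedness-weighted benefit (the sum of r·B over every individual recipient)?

r to a half-niece or half-nephew = 0.125 (half-aunt/uncle↔niece/nephew: one path of length 3: r = (1/2)^3 = 1/8).
r to a first cousin = 0.125 (first cousins share one grandparent pair — two paths of length 4: r = 2·(1/2)^4 = 1/8).
r to a half first cousin = 0.0625 (half first cousins share one grandparent — one path of length 4: r = (1/2)^4 = 1/16).
Summing one r·B term per recipient: 1·0.125·0.528 + 3·0.125·0.133 + 4·0.0625·0.239 = 0.175625.

0.175625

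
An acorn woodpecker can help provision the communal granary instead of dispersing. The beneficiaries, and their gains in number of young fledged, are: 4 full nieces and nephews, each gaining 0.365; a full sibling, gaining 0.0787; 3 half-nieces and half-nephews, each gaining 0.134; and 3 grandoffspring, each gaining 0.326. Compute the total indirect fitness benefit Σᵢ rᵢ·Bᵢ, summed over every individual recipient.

0.6991

r to a full niece or nephew = 1/4 (full aunt/uncle↔niece/nephew: two paths of length 3 through the shared grandparent pair: r = 2·(1/2)^3 = 1/4).
r to a full sibling = 0.5 (full sibs share both parents — two paths of length 2: r = 2·(1/2)^2 = 1/2).
r to a half-niece or half-nephew = 0.125 (half-aunt/uncle↔niece/nephew: one path of length 3: r = (1/2)^3 = 1/8).
r to a grandoffspring = 1/4 (two parent–offspring links: r = (1/2)^2 = 1/4).
Summing one r·B term per recipient: 4·0.25·0.365 + 1·0.5·0.0787 + 3·0.125·0.134 + 3·0.25·0.326 = 0.6991.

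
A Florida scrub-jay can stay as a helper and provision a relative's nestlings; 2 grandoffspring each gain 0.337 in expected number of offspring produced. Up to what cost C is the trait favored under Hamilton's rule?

0.1685

r to a grandoffspring = 0.25 (two parent–offspring links: r = (1/2)^2 = 1/4).
Hamilton's rule: n·r·B > C, so the trait is favored while C < n·r·B = 2·0.25·0.337 = 0.1685.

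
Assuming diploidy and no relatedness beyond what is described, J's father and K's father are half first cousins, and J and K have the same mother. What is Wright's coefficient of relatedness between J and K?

0.265625

Wright's path rule: contributions from independent ancestry routes add.
J and K are related in two ways: half second cousins through their fathers (r = 1/64) and half-sibs through their shared mother (r = 1/4).
r = 1/64 + 1/4 = 17/64 = 0.265625.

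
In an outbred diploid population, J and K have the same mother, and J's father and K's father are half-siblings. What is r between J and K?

Independent pedigree routes through distinct common ancestors add.
J and K are related in two ways: half-sibs through their shared mother (r = 1/4) and half first cousins through their fathers (r = 1/16).
r = 1/4 + 1/16 = 0.3125.

0.3125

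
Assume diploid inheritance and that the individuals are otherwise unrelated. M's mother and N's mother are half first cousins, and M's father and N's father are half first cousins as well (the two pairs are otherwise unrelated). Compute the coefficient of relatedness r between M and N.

0.03125

With two independent routes of shared ancestry, r is the sum of the two contributions.
M and N are related in two ways: half second cousins through their mothers (r = 1/64) and half second cousins through their fathers (r = 1/64).
r = 1/64 + 1/64 = 0.03125.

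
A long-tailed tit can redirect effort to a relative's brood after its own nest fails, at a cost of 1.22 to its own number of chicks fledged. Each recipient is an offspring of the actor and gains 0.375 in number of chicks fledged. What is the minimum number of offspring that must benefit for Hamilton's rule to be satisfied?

r to an offspring = 0.5 (one parent–offspring link: r = (1/2)^1 = 1/2).
Hamilton's rule: n·r·B > C  ⇒  n > C/(r·B) = 1.22/(0.5·0.375) = 6.507.
The smallest integer exceeding 6.507 is 7.

7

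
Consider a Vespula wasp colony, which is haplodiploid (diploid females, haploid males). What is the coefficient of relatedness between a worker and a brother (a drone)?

0.25

Her haploid brother carries none of their father's genes and a random half of their mother's genome; that half matches the maternal half of her own genome with probability 1/2: r = 1/2 · 1/2 = 1/4.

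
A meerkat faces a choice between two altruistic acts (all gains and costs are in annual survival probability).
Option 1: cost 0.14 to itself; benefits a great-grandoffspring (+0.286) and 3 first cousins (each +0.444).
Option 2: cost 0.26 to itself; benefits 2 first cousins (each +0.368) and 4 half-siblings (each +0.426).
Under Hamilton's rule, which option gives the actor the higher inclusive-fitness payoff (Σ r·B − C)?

Option 1: r to a great-grandoffspring = 0.125.
Option 1: r to a first cousin = 0.125.
Option 1: Σ r·B − C = (1·0.125·0.286 + 3·0.125·0.444) − 0.14 = 0.06225.
Option 2: r to a first cousin = 0.125.
Option 2: r to a half-sibling = 0.25.
Option 2: Σ r·B − C = (2·0.125·0.368 + 4·0.25·0.426) − 0.26 = 0.258.
Option 2 has the higher net inclusive-fitness payoff.

Option 2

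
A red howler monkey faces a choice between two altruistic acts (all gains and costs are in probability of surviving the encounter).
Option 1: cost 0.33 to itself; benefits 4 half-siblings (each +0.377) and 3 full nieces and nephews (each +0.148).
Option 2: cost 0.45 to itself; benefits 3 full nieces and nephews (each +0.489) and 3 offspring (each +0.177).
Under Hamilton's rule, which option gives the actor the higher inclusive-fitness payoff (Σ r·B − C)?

Option 2

Option 1: r to a half-sibling = 0.25.
Option 1: r to a full niece or nephew = 0.25.
Option 1: Σ r·B − C = (4·0.25·0.377 + 3·0.25·0.148) − 0.33 = 0.158.
Option 2: r to a full niece or nephew = 0.25.
Option 2: r to an offspring = 0.5.
Option 2: Σ r·B − C = (3·0.25·0.489 + 3·0.5·0.177) − 0.45 = 0.18225.
Option 2 has the higher net inclusive-fitness payoff.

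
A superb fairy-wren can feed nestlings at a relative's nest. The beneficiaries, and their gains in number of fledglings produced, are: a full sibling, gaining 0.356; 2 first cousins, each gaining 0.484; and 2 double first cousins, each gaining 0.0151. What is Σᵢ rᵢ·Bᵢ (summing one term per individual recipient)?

0.30655

r to a full sibling = 0.5 (full sibs share both parents — two paths of length 2: r = 2·(1/2)^2 = 1/2).
r to a first cousin = 0.125 (first cousins share one grandparent pair — two paths of length 4: r = 2·(1/2)^4 = 1/8).
r to a double first cousin = 0.25 (double first cousins share both grandparent pairs — four paths of length 4: r = 4·(1/2)^4 = 1/4).
Summing one r·B term per recipient: 1·0.5·0.356 + 2·0.125·0.484 + 2·0.25·0.0151 = 0.30655.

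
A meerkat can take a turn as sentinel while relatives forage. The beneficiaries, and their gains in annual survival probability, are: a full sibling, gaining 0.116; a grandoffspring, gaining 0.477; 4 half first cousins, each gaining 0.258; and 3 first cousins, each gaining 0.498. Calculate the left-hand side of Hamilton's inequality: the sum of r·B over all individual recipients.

0.4285

r to a full sibling = 1/2 (full sibs share both parents — two paths of length 2: r = 2·(1/2)^2 = 1/2).
r to a grandoffspring = 1/4 (two parent–offspring links: r = (1/2)^2 = 1/4).
r to a half first cousin = 0.0625 (half first cousins share one grandparent — one path of length 4: r = (1/2)^4 = 1/16).
r to a first cousin = 1/8 (first cousins share one grandparent pair — two paths of length 4: r = 2·(1/2)^4 = 1/8).
Summing one r·B term per recipient: 1·0.5·0.116 + 1·0.25·0.477 + 4·0.0625·0.258 + 3·0.125·0.498 = 0.4285.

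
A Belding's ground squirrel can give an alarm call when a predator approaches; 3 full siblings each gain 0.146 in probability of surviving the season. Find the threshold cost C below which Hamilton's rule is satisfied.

r to a full sibling = 1/2 (full sibs share both parents — two paths of length 2: r = 2·(1/2)^2 = 1/2).
Hamilton's rule: n·r·B > C, so the trait is favored while C < n·r·B = 3·0.5·0.146 = 0.219.

0.219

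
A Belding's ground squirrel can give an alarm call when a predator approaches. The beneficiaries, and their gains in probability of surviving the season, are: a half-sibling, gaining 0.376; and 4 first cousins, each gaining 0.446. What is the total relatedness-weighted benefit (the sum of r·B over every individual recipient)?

0.317

r to a half-sibling = 1/4 (half-sibs share one parent — one path of length 2: r = (1/2)^2 = 1/4).
r to a first cousin = 1/8 (first cousins share one grandparent pair — two paths of length 4: r = 2·(1/2)^4 = 1/8).
Summing one r·B term per recipient: 1·0.25·0.376 + 4·0.125·0.446 = 0.317.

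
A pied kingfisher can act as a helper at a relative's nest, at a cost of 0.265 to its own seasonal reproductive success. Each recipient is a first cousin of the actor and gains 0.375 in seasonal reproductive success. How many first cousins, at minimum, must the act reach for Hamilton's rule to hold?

6

r to a first cousin = 1/8 (first cousins share one grandparent pair — two paths of length 4: r = 2·(1/2)^4 = 1/8).
Hamilton's rule: n·r·B > C  ⇒  n > C/(r·B) = 0.265/(0.125·0.375) = 5.653.
The smallest integer exceeding 5.653 is 6.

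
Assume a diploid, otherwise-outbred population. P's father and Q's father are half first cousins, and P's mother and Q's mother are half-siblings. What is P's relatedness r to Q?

Wright's path rule: contributions from independent ancestry routes add.
P and Q are related in two ways: half second cousins through their fathers (r = 1/64) and half first cousins through their mothers (r = 1/16).
r = 1/64 + 1/16 = 5/64 = 0.078125.

0.078125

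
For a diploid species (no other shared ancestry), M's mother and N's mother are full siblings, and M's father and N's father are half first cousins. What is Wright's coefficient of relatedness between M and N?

Wright's path rule: contributions from independent ancestry routes add.
M and N are related in two ways: first cousins through their mothers (r = 1/8) and half second cousins through their fathers (r = 1/64).
r = 1/8 + 1/64 = 0.140625.

0.140625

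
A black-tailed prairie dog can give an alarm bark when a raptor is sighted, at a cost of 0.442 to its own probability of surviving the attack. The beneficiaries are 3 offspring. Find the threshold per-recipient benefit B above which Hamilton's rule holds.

r to an offspring = 1/2 (one parent–offspring link: r = (1/2)^1 = 1/2).
Hamilton's rule with n recipients of equal r: n·r·B > C, so B > C/(n·r) = 0.442/(3·0.5) = 0.2947.

0.2947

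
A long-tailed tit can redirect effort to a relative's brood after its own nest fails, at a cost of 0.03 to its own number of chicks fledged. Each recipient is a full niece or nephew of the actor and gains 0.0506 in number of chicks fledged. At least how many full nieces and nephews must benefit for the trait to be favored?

r to a full niece or nephew = 0.25 (full aunt/uncle↔niece/nephew: two paths of length 3 through the shared grandparent pair: r = 2·(1/2)^3 = 1/4).
Hamilton's rule: n·r·B > C  ⇒  n > C/(r·B) = 0.03/(0.25·0.0506) = 2.372.
The smallest integer exceeding 2.372 is 3.

3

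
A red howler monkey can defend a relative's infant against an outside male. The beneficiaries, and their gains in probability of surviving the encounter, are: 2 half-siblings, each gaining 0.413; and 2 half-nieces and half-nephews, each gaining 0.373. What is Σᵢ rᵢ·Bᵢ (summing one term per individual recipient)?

r to a half-sibling = 1/4 (half-sibs share one parent — one path of length 2: r = (1/2)^2 = 1/4).
r to a half-niece or half-nephew = 0.125 (half-aunt/uncle↔niece/nephew: one path of length 3: r = (1/2)^3 = 1/8).
Summing one r·B term per recipient: 2·0.25·0.413 + 2·0.125·0.373 = 0.29975.

0.29975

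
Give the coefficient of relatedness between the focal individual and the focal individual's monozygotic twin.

1

Each parent–offspring link contributes a factor of 1/2, and independent paths through distinct common ancestors add.
Monozygotic twins share every allele identical by descent: r = 1.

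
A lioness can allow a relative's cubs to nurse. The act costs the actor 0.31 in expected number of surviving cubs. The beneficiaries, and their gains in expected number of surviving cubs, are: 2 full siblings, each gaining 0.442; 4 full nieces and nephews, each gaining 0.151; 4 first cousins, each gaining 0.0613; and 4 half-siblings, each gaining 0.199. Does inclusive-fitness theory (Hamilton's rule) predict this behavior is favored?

Yes

Hamilton's rule: the trait is favored when the sum of r·B over every recipient exceeds the actor's cost C.
r to a full sibling = 0.5 (full sibs share both parents — two paths of length 2: r = 2·(1/2)^2 = 1/2).
r to a full niece or nephew = 0.25 (full aunt/uncle↔niece/nephew: two paths of length 3 through the shared grandparent pair: r = 2·(1/2)^3 = 1/4).
r to a first cousin = 0.125 (first cousins share one grandparent pair — two paths of length 4: r = 2·(1/2)^4 = 1/8).
r to a half-sibling = 0.25 (half-sibs share one parent — one path of length 2: r = (1/2)^2 = 1/4).
Summing one r·B term per recipient: 2·0.5·0.442 + 4·0.25·0.151 + 4·0.125·0.0613 + 4·0.25·0.199 = 0.82265.
0.82265 > 0.31: the indirect benefit exceeds the cost.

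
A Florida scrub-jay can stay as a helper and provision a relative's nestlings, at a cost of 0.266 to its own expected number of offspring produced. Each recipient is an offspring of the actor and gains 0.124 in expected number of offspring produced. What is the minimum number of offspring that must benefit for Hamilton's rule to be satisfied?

5

r to an offspring = 0.5 (one parent–offspring link: r = (1/2)^1 = 1/2).
Hamilton's rule: n·r·B > C  ⇒  n > C/(r·B) = 0.266/(0.5·0.124) = 4.29.
The smallest integer exceeding 4.29 is 5.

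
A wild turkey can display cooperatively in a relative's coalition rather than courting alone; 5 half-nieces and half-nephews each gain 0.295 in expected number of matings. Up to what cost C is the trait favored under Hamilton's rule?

r to a half-niece or half-nephew = 0.125 (half-aunt/uncle↔niece/nephew: one path of length 3: r = (1/2)^3 = 1/8).
Hamilton's rule: n·r·B > C, so the trait is favored while C < n·r·B = 5·0.125·0.295 = 0.184375.

0.184375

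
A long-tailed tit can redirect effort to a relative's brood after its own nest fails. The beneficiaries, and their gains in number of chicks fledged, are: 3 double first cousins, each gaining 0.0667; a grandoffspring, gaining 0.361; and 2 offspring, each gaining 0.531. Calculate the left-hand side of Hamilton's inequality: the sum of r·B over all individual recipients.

0.671275

r to a double first cousin = 1/4 (double first cousins share both grandparent pairs — four paths of length 4: r = 4·(1/2)^4 = 1/4).
r to a grandoffspring = 0.25 (two parent–offspring links: r = (1/2)^2 = 1/4).
r to an offspring = 1/2 (one parent–offspring link: r = (1/2)^1 = 1/2).
Summing one r·B term per recipient: 3·0.25·0.0667 + 1·0.25·0.361 + 2·0.5·0.531 = 0.671275.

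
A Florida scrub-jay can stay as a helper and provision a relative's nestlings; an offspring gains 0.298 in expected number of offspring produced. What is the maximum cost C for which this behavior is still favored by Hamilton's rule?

0.149

r to an offspring = 0.5 (one parent–offspring link: r = (1/2)^1 = 1/2).
Hamilton's rule: n·r·B > C, so the trait is favored while C < n·r·B = 1·0.5·0.298 = 0.149.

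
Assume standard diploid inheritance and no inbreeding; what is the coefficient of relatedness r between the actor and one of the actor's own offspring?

Each parent–offspring link contributes a factor of 1/2, and independent paths through distinct common ancestors add.
One parent–offspring link: r = (1/2)^1 = 1/2.

0.5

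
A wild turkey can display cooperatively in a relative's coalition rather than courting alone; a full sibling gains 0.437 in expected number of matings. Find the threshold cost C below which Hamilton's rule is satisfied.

0.2185

r to a full sibling = 0.5 (full sibs share both parents — two paths of length 2: r = 2·(1/2)^2 = 1/2).
Hamilton's rule: n·r·B > C, so the trait is favored while C < n·r·B = 1·0.5·0.437 = 0.2185.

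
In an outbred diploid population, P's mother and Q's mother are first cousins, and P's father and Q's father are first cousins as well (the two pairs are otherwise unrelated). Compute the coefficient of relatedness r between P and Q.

0.0625

Relatedness sums over independent paths through distinct common ancestors.
P and Q are related in two ways: second cousins through their mothers (r = 1/32) and second cousins through their fathers (r = 1/32).
r = 1/32 + 1/32 = 0.0625.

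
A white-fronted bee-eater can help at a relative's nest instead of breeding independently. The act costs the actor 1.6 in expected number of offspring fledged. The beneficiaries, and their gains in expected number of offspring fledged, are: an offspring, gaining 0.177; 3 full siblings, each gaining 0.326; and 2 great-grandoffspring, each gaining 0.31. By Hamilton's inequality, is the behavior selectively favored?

Hamilton's rule: the trait is favored when the sum of r·B over every recipient exceeds the actor's cost C.
r to an offspring = 1/2 (one parent–offspring link: r = (1/2)^1 = 1/2).
r to a full sibling = 0.5 (full sibs share both parents — two paths of length 2: r = 2·(1/2)^2 = 1/2).
r to a great-grandoffspring = 1/8 (three parent–offspring links: r = (1/2)^3 = 1/8).
Summing one r·B term per recipient: 1·0.5·0.177 + 3·0.5·0.326 + 2·0.125·0.31 = 0.655.
0.655 < 1.6: the indirect benefit is less than the cost.

No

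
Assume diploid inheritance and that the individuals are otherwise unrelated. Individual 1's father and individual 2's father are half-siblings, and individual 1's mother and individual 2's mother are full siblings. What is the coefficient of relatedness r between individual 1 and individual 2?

Relatedness sums over independent paths through distinct common ancestors.
Individual 1 and individual 2 are related in two ways: half first cousins through their fathers (r = 1/16) and first cousins through their mothers (r = 1/8).
r = 1/16 + 1/8 = 3/16 = 0.1875.

0.1875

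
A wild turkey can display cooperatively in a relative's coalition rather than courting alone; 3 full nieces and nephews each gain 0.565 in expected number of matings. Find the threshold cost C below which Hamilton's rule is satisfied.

0.42375

r to a full niece or nephew = 0.25 (full aunt/uncle↔niece/nephew: two paths of length 3 through the shared grandparent pair: r = 2·(1/2)^3 = 1/4).
Hamilton's rule: n·r·B > C, so the trait is favored while C < n·r·B = 3·0.25·0.565 = 0.42375.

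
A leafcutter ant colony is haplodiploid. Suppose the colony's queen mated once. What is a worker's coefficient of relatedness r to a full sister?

0.75

Haplodiploid full sisters inherit their father's entire haploid genome identically (contributing 1/2) and on average half of their mother's contribution (1/2 · 1/2 = 1/4); r = 1/2 + 1/4 = 3/4.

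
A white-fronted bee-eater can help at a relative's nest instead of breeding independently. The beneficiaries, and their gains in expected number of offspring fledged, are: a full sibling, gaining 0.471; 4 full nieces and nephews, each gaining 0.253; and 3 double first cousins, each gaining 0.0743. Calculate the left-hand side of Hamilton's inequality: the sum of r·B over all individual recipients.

0.544225

r to a full sibling = 1/2 (full sibs share both parents — two paths of length 2: r = 2·(1/2)^2 = 1/2).
r to a full niece or nephew = 1/4 (full aunt/uncle↔niece/nephew: two paths of length 3 through the shared grandparent pair: r = 2·(1/2)^3 = 1/4).
r to a double first cousin = 0.25 (double first cousins share both grandparent pairs — four paths of length 4: r = 4·(1/2)^4 = 1/4).
Summing one r·B term per recipient: 1·0.5·0.471 + 4·0.25·0.253 + 3·0.25·0.0743 = 0.544225.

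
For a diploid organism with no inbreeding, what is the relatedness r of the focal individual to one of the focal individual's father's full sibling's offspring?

0.125

Each parent–offspring link contributes a factor of 1/2, and independent paths through distinct common ancestors add.
First cousins share one grandparent pair — two paths of length 4: r = 2·(1/2)^4 = 1/8.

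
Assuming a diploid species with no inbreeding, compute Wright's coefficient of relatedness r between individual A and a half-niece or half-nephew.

Each parent–offspring link contributes a factor of 1/2, and independent paths through distinct common ancestors add.
Half-aunt/uncle↔niece/nephew: one path of length 3: r = (1/2)^3 = 1/8.

0.125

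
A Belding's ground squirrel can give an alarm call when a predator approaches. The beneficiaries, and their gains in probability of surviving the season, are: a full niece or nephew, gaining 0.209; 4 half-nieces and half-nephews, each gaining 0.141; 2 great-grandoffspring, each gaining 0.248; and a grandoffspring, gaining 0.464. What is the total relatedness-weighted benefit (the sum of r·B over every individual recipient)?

0.30075

r to a full niece or nephew = 0.25 (full aunt/uncle↔niece/nephew: two paths of length 3 through the shared grandparent pair: r = 2·(1/2)^3 = 1/4).
r to a half-niece or half-nephew = 1/8 (half-aunt/uncle↔niece/nephew: one path of length 3: r = (1/2)^3 = 1/8).
r to a great-grandoffspring = 0.125 (three parent–offspring links: r = (1/2)^3 = 1/8).
r to a grandoffspring = 0.25 (two parent–offspring links: r = (1/2)^2 = 1/4).
Summing one r·B term per recipient: 1·0.25·0.209 + 4·0.125·0.141 + 2·0.125·0.248 + 1·0.25·0.464 = 0.30075.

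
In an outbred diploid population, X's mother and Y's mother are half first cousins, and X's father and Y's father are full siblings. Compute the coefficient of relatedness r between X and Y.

0.140625

With two independent routes of shared ancestry, r is the sum of the two contributions.
X and Y are related in two ways: half second cousins through their mothers (r = 1/64) and first cousins through their fathers (r = 1/8).
r = 1/64 + 1/8 = 9/64 = 0.140625.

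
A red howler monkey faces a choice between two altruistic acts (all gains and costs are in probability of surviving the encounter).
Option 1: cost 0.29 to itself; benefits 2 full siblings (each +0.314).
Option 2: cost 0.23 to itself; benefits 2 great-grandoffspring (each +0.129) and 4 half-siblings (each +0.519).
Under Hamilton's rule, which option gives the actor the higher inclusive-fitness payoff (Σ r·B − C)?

Option 1: r to a full sibling = 0.5.
Option 1: Σ r·B − C = (2·0.5·0.314) − 0.29 = 0.024.
Option 2: r to a great-grandoffspring = 0.125.
Option 2: r to a half-sibling = 0.25.
Option 2: Σ r·B − C = (2·0.125·0.129 + 4·0.25·0.519) − 0.23 = 0.32125.
Option 2 has the higher net inclusive-fitness payoff.

Option 2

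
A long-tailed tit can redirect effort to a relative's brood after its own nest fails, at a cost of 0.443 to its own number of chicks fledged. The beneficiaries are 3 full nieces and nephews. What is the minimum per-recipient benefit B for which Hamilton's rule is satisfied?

r to a full niece or nephew = 1/4 (full aunt/uncle↔niece/nephew: two paths of length 3 through the shared grandparent pair: r = 2·(1/2)^3 = 1/4).
Hamilton's rule with n recipients of equal r: n·r·B > C, so B > C/(n·r) = 0.443/(3·0.25) = 0.5907.

0.5907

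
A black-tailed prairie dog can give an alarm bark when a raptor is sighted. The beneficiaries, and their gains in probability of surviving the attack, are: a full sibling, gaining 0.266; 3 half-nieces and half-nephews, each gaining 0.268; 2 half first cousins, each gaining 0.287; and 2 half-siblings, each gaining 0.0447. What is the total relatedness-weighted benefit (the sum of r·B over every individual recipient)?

r to a full sibling = 0.5 (full sibs share both parents — two paths of length 2: r = 2·(1/2)^2 = 1/2).
r to a half-niece or half-nephew = 1/8 (half-aunt/uncle↔niece/nephew: one path of length 3: r = (1/2)^3 = 1/8).
r to a half first cousin = 0.0625 (half first cousins share one grandparent — one path of length 4: r = (1/2)^4 = 1/16).
r to a half-sibling = 1/4 (half-sibs share one parent — one path of length 2: r = (1/2)^2 = 1/4).
Summing one r·B term per recipient: 1·0.5·0.266 + 3·0.125·0.268 + 2·0.0625·0.287 + 2·0.25·0.0447 = 0.291725.

0.291725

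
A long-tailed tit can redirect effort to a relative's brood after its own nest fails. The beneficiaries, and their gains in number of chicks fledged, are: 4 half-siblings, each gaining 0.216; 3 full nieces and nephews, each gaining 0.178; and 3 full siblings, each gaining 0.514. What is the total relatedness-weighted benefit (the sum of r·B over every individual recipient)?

r to a half-sibling = 1/4 (half-sibs share one parent — one path of length 2: r = (1/2)^2 = 1/4).
r to a full niece or nephew = 0.25 (full aunt/uncle↔niece/nephew: two paths of length 3 through the shared grandparent pair: r = 2·(1/2)^3 = 1/4).
r to a full sibling = 0.5 (full sibs share both parents — two paths of length 2: r = 2·(1/2)^2 = 1/2).
Summing one r·B term per recipient: 4·0.25·0.216 + 3·0.25·0.178 + 3·0.5·0.514 = 1.1205.

1.1205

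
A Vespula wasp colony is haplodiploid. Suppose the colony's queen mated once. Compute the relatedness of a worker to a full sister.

Haplodiploid full sisters inherit their father's entire haploid genome identically (contributing 1/2) and on average half of their mother's contribution (1/2 · 1/2 = 1/4); r = 1/2 + 1/4 = 3/4.

0.75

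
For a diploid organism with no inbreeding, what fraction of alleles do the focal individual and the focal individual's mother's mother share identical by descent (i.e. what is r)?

0.25

Each parent–offspring link contributes a factor of 1/2, and independent paths through distinct common ancestors add.
Two parent–offspring links: r = (1/2)^2 = 1/4.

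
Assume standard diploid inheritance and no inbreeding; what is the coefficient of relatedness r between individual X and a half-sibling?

0.25

Each parent–offspring link contributes a factor of 1/2, and independent paths through distinct common ancestors add.
Half-sibs share one parent — one path of length 2: r = (1/2)^2 = 1/4.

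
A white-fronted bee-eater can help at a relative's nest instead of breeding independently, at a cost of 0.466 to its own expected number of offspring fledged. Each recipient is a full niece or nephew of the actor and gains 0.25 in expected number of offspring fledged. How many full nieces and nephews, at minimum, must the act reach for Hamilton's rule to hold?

r to a full niece or nephew = 0.25 (full aunt/uncle↔niece/nephew: two paths of length 3 through the shared grandparent pair: r = 2·(1/2)^3 = 1/4).
Hamilton's rule: n·r·B > C  ⇒  n > C/(r·B) = 0.466/(0.25·0.25) = 7.456.
The smallest integer exceeding 7.456 is 8.

8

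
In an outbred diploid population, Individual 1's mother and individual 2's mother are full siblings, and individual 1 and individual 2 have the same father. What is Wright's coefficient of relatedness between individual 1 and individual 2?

Independent pedigree routes through distinct common ancestors add.
Individual 1 and individual 2 are related in two ways: first cousins through their mothers (r = 1/8) and half-sibs through their shared father (r = 1/4).
r = 1/8 + 1/4 = 3/8 = 0.375.

0.375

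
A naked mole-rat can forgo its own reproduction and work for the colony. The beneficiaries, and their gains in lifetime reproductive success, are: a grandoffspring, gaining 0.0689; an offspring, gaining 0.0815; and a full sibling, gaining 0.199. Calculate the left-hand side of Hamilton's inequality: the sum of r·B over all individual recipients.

0.157475

r to a grandoffspring = 0.25 (two parent–offspring links: r = (1/2)^2 = 1/4).
r to an offspring = 0.5 (one parent–offspring link: r = (1/2)^1 = 1/2).
r to a full sibling = 1/2 (full sibs share both parents — two paths of length 2: r = 2·(1/2)^2 = 1/2).
Summing one r·B term per recipient: 1·0.25·0.0689 + 1·0.5·0.0815 + 1·0.5·0.199 = 0.157475.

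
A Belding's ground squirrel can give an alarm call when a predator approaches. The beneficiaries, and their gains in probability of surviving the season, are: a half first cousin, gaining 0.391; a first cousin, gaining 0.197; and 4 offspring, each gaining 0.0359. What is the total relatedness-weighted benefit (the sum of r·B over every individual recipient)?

r to a half first cousin = 1/16 (half first cousins share one grandparent — one path of length 4: r = (1/2)^4 = 1/16).
r to a first cousin = 0.125 (first cousins share one grandparent pair — two paths of length 4: r = 2·(1/2)^4 = 1/8).
r to an offspring = 1/2 (one parent–offspring link: r = (1/2)^1 = 1/2).
Summing one r·B term per recipient: 1·0.0625·0.391 + 1·0.125·0.197 + 4·0.5·0.0359 = 0.1208625.

0.1208625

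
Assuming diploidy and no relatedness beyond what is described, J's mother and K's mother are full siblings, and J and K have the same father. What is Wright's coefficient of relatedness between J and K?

Wright's path rule: contributions from independent ancestry routes add.
J and K are related in two ways: first cousins through their mothers (r = 1/8) and half-sibs through their shared father (r = 1/4).
r = 1/8 + 1/4 = 3/8 = 0.375.

0.375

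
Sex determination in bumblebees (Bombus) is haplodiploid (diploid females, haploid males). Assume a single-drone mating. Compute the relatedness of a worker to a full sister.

Haplodiploid full sisters inherit their father's entire haploid genome identically (contributing 1/2) and on average half of their mother's contribution (1/2 · 1/2 = 1/4); r = 1/2 + 1/4 = 3/4.

0.75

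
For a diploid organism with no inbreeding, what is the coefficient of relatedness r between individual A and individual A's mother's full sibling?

Each parent–offspring link contributes a factor of 1/2, and independent paths through distinct common ancestors add.
Full aunt/uncle↔niece/nephew: two paths of length 3 through the shared grandparent pair: r = 2·(1/2)^3 = 1/4.

0.25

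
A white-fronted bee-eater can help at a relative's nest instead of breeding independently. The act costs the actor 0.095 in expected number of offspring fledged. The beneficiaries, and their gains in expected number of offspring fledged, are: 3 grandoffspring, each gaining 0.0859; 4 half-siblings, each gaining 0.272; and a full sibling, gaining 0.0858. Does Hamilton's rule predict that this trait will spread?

Yes

Hamilton's rule: the trait is favored when the sum of r·B over every recipient exceeds the actor's cost C.
r to a grandoffspring = 1/4 (two parent–offspring links: r = (1/2)^2 = 1/4).
r to a half-sibling = 0.25 (half-sibs share one parent — one path of length 2: r = (1/2)^2 = 1/4).
r to a full sibling = 1/2 (full sibs share both parents — two paths of length 2: r = 2·(1/2)^2 = 1/2).
Summing one r·B term per recipient: 3·0.25·0.0859 + 4·0.25·0.272 + 1·0.5·0.0858 = 0.379325.
0.379325 > 0.095: the indirect benefit exceeds the cost.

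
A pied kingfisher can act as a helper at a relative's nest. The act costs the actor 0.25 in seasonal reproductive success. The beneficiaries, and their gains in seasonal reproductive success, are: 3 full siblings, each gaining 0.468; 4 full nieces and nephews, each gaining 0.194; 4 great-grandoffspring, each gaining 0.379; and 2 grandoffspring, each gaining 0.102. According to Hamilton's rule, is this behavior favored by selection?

Yes

Hamilton's rule: the trait is favored when the sum of r·B over every recipient exceeds the actor's cost C.
r to a full sibling = 1/2 (full sibs share both parents — two paths of length 2: r = 2·(1/2)^2 = 1/2).
r to a full niece or nephew = 0.25 (full aunt/uncle↔niece/nephew: two paths of length 3 through the shared grandparent pair: r = 2·(1/2)^3 = 1/4).
r to a great-grandoffspring = 0.125 (three parent–offspring links: r = (1/2)^3 = 1/8).
r to a grandoffspring = 0.25 (two parent–offspring links: r = (1/2)^2 = 1/4).
Summing one r·B term per recipient: 3·0.5·0.468 + 4·0.25·0.194 + 4·0.125·0.379 + 2·0.25·0.102 = 1.1365.
1.1365 > 0.25: the indirect benefit exceeds the cost.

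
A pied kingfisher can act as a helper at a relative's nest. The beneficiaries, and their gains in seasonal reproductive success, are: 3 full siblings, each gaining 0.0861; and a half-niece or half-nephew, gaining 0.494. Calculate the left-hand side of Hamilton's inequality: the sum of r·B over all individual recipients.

r to a full sibling = 0.5 (full sibs share both parents — two paths of length 2: r = 2·(1/2)^2 = 1/2).
r to a half-niece or half-nephew = 1/8 (half-aunt/uncle↔niece/nephew: one path of length 3: r = (1/2)^3 = 1/8).
Summing one r·B term per recipient: 3·0.5·0.0861 + 1·0.125·0.494 = 0.1909.

0.1909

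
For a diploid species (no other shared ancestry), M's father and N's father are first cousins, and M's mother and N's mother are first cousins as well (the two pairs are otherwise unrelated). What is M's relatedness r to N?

0.0625

Wright's path rule: contributions from independent ancestry routes add.
M and N are related in two ways: second cousins through their fathers (r = 1/32) and second cousins through their mothers (r = 1/32).
r = 1/32 + 1/32 = 1/16 = 0.0625.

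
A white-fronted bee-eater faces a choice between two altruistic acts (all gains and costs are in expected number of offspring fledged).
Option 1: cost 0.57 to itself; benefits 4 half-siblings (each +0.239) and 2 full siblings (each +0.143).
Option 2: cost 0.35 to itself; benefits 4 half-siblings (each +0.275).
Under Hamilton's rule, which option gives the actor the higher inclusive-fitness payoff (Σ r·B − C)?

Option 1: r to a half-sibling = 0.25.
Option 1: r to a full sibling = 0.5.
Option 1: Σ r·B − C = (4·0.25·0.239 + 2·0.5·0.143) − 0.57 = -0.188.
Option 2: r to a half-sibling = 0.25.
Option 2: Σ r·B − C = (4·0.25·0.275) − 0.35 = -0.075.
Option 2 has the higher net inclusive-fitness payoff.

Option 2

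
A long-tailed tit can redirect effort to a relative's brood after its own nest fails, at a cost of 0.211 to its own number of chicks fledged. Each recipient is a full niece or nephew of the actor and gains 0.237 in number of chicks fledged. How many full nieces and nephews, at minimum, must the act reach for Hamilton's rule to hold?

4

r to a full niece or nephew = 1/4 (full aunt/uncle↔niece/nephew: two paths of length 3 through the shared grandparent pair: r = 2·(1/2)^3 = 1/4).
Hamilton's rule: n·r·B > C  ⇒  n > C/(r·B) = 0.211/(0.25·0.237) = 3.561.
The smallest integer exceeding 3.561 is 4.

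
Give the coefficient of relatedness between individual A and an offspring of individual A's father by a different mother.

0.25

Each parent–offspring link contributes a factor of 1/2, and independent paths through distinct common ancestors add.
Half-sibs share one parent — one path of length 2: r = (1/2)^2 = 1/4.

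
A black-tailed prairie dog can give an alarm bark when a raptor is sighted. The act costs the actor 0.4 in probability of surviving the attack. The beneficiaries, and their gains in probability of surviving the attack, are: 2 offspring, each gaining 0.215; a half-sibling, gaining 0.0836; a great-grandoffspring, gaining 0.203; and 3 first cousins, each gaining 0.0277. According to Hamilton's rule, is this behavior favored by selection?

Hamilton's rule: the trait is favored when the sum of r·B over every recipient exceeds the actor's cost C.
r to an offspring = 1/2 (one parent–offspring link: r = (1/2)^1 = 1/2).
r to a half-sibling = 0.25 (half-sibs share one parent — one path of length 2: r = (1/2)^2 = 1/4).
r to a great-grandoffspring = 0.125 (three parent–offspring links: r = (1/2)^3 = 1/8).
r to a first cousin = 0.125 (first cousins share one grandparent pair — two paths of length 4: r = 2·(1/2)^4 = 1/8).
Summing one r·B term per recipient: 2·0.5·0.215 + 1·0.25·0.0836 + 1·0.125·0.203 + 3·0.125·0.0277 = 0.2716625.
0.2716625 < 0.4: the indirect benefit is less than the cost.

No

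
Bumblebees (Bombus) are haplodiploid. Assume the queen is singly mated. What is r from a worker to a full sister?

Haplodiploid full sisters inherit their father's entire haploid genome identically (contributing 1/2) and on average half of their mother's contribution (1/2 · 1/2 = 1/4); r = 1/2 + 1/4 = 3/4.

0.75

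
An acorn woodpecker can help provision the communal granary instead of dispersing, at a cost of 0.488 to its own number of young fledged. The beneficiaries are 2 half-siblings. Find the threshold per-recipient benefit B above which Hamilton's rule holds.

r to a half-sibling = 1/4 (half-sibs share one parent — one path of length 2: r = (1/2)^2 = 1/4).
Hamilton's rule with n recipients of equal r: n·r·B > C, so B > C/(n·r) = 0.488/(2·0.25) = 0.976.

0.976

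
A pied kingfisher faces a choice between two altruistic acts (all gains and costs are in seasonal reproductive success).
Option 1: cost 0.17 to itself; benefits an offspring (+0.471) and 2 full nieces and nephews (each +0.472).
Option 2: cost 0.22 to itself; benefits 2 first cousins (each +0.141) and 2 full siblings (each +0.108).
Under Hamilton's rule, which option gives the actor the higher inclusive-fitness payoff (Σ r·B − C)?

Option 1: r to an offspring = 0.5.
Option 1: r to a full niece or nephew = 0.25.
Option 1: Σ r·B − C = (1·0.5·0.471 + 2·0.25·0.472) − 0.17 = 0.3015.
Option 2: r to a first cousin = 0.125.
Option 2: r to a full sibling = 0.5.
Option 2: Σ r·B − C = (2·0.125·0.141 + 2·0.5·0.108) − 0.22 = -0.07675.
Option 1 has the higher net inclusive-fitness payoff.

Option 1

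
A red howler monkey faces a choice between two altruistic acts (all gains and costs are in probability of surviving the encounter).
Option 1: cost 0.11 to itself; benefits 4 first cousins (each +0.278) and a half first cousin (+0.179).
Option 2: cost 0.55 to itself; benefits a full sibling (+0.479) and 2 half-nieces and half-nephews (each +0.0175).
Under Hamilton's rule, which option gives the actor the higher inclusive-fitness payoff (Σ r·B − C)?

Option 1: r to a first cousin = 0.125.
Option 1: r to a half first cousin = 0.0625.
Option 1: Σ r·B − C = (4·0.125·0.278 + 1·0.0625·0.179) − 0.11 = 0.0401875.
Option 2: r to a full sibling = 0.5.
Option 2: r to a half-niece or half-nephew = 0.125.
Option 2: Σ r·B − C = (1·0.5·0.479 + 2·0.125·0.0175) − 0.55 = -0.306125.
Option 1 has the higher net inclusive-fitness payoff.

Option 1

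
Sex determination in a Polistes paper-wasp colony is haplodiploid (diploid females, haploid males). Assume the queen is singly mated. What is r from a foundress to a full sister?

0.75

Haplodiploid full sisters inherit their father's entire haploid genome identically (contributing 1/2) and on average half of their mother's contribution (1/2 · 1/2 = 1/4); r = 1/2 + 1/4 = 3/4.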